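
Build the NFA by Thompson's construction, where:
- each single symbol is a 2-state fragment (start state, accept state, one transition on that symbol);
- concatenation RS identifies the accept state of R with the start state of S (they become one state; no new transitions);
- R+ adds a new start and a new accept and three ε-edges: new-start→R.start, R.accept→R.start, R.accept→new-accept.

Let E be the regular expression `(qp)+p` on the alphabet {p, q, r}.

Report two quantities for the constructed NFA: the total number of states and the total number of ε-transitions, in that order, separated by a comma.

6, 3

By structural recursion:
Each of the 3 symbol leaves contributes 2 states and 0 ε-transitions.
  qp = 3 states, 0 ε-transitions
  (qp)+ = 5 states, 3 ε-transitions
  (qp)+p = 6 states, 3 ε-transitions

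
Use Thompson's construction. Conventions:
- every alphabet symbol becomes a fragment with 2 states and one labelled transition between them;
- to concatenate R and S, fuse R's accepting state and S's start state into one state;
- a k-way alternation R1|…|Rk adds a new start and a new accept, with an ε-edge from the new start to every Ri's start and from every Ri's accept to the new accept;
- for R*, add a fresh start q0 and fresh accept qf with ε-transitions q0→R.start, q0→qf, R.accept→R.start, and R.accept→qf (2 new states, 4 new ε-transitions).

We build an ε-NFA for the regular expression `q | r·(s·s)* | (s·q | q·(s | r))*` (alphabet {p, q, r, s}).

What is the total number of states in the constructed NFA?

Per subexpression:
Each of the 9 symbol leaves contributes a 2-state fragment.
  s·s — 3 states
  (s·s)* — 5 states
  r·(s·s)* — 6 states
  s·q — 3 states
  s | r — 6 states
  q·(s | r) — 7 states
  s·q | q·(s | r) — 12 states
  (s·q | q·(s | r))* — 14 states
  q | r·(s·s)* | (s·q | q·(s | r))* — 24 states

24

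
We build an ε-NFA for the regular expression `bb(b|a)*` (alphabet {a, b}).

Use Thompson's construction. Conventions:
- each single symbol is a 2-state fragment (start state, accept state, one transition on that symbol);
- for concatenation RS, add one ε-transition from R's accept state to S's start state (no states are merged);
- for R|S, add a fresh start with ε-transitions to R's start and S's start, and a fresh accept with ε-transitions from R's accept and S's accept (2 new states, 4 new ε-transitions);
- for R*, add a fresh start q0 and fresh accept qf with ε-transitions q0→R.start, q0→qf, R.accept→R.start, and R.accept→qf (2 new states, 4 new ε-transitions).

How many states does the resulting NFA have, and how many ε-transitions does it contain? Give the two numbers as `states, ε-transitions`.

Recursing over subexpressions:
Each of the 4 symbol leaves contributes 2 states and 0 ε-transitions.
  b|a : 6 states, 4 ε-transitions
  (b|a)* : 8 states, 8 ε-transitions
  bb(b|a)* : 12 states, 10 ε-transitions

12, 10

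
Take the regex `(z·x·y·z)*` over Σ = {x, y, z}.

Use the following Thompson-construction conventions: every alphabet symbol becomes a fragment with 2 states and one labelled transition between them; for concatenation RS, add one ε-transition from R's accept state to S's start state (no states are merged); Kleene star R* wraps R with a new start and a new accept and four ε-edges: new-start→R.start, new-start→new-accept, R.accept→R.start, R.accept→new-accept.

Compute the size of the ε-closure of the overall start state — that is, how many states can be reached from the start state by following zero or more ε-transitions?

Let C(F) = |ε-closure(F.start)| within fragment F, and note whether F accepts ε. Symbol fragments have C = 1 and do not accept ε. Then:
  z·x·y·z — same as the first factor's closure: C = 1
  (z·x·y·z)* — the star's fresh start ε-reaches both the body's start and the fresh accept: C = 2 + 1 = 3

3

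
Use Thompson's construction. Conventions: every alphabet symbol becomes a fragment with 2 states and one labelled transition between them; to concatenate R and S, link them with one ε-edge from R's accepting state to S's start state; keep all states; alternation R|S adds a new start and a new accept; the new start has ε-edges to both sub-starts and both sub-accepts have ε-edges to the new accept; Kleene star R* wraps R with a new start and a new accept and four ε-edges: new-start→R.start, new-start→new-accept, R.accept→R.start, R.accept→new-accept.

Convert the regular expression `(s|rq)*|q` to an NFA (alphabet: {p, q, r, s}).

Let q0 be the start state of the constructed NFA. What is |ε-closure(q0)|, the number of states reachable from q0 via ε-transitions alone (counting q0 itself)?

Compute the ε-closure size of each fragment's start state recursively; a symbol fragment's start has no outgoing ε-edge, so its closure is just itself (size 1).
  rq : |closure| equals the left operand's closure size = 1 (its accept is not ε-reachable, so the closure stops there)
  s|rq : |closure| = 1 + 1 + 1 = 3 (the new accept is not ε-reachable since no branch accepts ε)
  (s|rq)* : the star's fresh start ε-reaches both the body's start and the fresh accept: |closure| = 2 + 3 = 5
  (s|rq)*|q : new start ε-reaches every alternative's start; at least one alternative accepts ε, so the union's new accept is reached too: |closure| = 1 + 5 + 1 + 1 = 8

8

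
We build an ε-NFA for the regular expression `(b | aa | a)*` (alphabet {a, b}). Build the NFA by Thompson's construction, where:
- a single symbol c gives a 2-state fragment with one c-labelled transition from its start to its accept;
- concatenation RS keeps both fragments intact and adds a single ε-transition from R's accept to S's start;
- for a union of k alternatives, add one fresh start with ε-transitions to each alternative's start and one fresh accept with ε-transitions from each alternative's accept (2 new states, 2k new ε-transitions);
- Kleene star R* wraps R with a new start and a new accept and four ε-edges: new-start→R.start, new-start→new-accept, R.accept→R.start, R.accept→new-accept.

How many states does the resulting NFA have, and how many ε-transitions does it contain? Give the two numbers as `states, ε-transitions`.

By structural recursion:
Each of the 4 symbol leaves contributes 2 states and 0 ε-transitions.
  aa = 4 states, 1 ε-transition
  b | aa | a = 10 states, 7 ε-transitions
  (b | aa | a)* = 12 states, 11 ε-transitions

12, 11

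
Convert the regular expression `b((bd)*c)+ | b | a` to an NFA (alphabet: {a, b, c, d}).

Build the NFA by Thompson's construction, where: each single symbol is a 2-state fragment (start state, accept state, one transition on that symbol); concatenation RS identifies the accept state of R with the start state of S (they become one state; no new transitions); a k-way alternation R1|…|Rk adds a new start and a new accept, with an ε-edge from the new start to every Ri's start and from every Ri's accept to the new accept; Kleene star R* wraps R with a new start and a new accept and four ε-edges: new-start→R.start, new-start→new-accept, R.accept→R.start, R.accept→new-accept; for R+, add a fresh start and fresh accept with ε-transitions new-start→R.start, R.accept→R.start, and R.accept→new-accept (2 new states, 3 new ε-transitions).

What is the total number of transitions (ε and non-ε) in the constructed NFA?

19

Recursing over subexpressions:
Each of the 6 symbol leaves contributes 1 transition (1 symbol, 0 ε).
  bd = 2 transitions (2 symbol, 0 ε)
  (bd)* = 6 transitions (2 symbol, 4 ε)
  (bd)*c = 7 transitions (3 symbol, 4 ε)
  ((bd)*c)+ = 10 transitions (3 symbol, 7 ε)
  b((bd)*c)+ = 11 transitions (4 symbol, 7 ε)
  b((bd)*c)+ | b | a = 19 transitions (6 symbol, 13 ε)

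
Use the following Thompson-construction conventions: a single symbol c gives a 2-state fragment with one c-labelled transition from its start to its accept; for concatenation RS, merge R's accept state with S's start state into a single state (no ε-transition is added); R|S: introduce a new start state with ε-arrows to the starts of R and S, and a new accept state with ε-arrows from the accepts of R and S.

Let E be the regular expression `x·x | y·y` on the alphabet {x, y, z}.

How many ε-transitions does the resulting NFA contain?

Building bottom-up:
Each of the 4 symbol leaves contributes 0 ε-transitions.
  x·x : 0 ε-transitions
  y·y : 0 ε-transitions
  x·x | y·y : 4 ε-transitions

4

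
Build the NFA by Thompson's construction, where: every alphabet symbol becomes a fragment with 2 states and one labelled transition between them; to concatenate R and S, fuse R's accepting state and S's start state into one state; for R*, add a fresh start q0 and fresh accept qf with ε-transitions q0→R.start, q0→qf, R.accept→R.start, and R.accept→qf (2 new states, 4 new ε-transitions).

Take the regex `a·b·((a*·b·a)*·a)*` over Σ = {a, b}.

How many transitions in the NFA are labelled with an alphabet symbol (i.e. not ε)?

6

Recursing over subexpressions:
Each of the 6 symbol leaves contributes exactly 1 symbol transition.
  a* → 1 symbol transition
  a*·b·a → 3 symbol transitions
  (a*·b·a)* → 3 symbol transitions
  (a*·b·a)*·a → 4 symbol transitions
  ((a*·b·a)*·a)* → 4 symbol transitions
  a·b·((a*·b·a)*·a)* → 6 symbol transitions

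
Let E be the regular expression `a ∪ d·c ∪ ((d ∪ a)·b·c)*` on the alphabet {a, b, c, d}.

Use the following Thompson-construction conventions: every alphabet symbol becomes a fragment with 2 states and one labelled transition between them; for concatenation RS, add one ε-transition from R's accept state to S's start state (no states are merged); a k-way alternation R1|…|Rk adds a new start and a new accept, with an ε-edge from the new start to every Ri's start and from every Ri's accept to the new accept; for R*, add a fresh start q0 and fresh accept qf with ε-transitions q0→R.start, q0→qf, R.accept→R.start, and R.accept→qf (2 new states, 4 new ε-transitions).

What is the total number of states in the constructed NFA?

20

By structural recursion:
Each of the 7 symbol leaves contributes a 2-state fragment.
  d·c : 4 states
  d ∪ a : 6 states
  (d ∪ a)·b·c : 10 states
  ((d ∪ a)·b·c)* : 12 states
  a ∪ d·c ∪ ((d ∪ a)·b·c)* : 20 states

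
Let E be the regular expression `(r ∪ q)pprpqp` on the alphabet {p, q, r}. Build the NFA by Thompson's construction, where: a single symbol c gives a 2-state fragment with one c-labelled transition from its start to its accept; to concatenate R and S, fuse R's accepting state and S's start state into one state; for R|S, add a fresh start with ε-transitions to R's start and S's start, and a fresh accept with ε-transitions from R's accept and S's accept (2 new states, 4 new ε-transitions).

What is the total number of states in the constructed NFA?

12

Bottom-up over the parse tree:
Each of the 8 symbol leaves contributes a 2-state fragment.
  r ∪ q — 6 states
  (r ∪ q)pprpqp — 12 states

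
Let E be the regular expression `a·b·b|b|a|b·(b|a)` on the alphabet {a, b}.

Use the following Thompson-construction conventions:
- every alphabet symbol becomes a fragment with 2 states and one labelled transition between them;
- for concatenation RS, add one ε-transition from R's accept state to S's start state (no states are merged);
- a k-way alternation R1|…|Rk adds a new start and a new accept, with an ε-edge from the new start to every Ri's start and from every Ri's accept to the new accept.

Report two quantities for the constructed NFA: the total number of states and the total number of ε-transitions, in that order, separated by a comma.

20, 15

Recursing over subexpressions:
Each of the 8 symbol leaves contributes 2 states and 0 ε-transitions.
  a·b·b : 6 states, 2 ε-transitions
  b|a : 6 states, 4 ε-transitions
  b·(b|a) : 8 states, 5 ε-transitions
  a·b·b|b|a|b·(b|a) : 20 states, 15 ε-transitions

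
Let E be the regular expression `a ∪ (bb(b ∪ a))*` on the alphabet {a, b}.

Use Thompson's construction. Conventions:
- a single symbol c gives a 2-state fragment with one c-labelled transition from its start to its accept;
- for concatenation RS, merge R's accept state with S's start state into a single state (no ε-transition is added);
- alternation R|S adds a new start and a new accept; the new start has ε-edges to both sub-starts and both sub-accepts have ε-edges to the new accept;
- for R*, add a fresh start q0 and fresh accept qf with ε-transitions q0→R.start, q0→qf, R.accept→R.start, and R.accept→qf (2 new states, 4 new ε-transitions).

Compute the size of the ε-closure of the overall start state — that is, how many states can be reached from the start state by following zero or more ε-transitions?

6

Let C(F) = |ε-closure(F.start)| within fragment F, and note whether F accepts ε. Symbol fragments have C = 1 and do not accept ε. Then:
  b ∪ a : C = 1 + 1 + 1 = 3 (the new accept is not ε-reachable since no branch accepts ε)
  bb(b ∪ a) : C equals the left operand's closure size = 1 (its accept is not ε-reachable, so the closure stops there)
  (bb(b ∪ a))* : new start has ε-edges to the inner start and to the new accept, so C = 2 + 1 = 3
  a ∪ (bb(b ∪ a))* : new start ε-reaches every alternative's start; at least one alternative accepts ε, so the union's new accept is reached too: C = 1 + 1 + 3 + 1 = 6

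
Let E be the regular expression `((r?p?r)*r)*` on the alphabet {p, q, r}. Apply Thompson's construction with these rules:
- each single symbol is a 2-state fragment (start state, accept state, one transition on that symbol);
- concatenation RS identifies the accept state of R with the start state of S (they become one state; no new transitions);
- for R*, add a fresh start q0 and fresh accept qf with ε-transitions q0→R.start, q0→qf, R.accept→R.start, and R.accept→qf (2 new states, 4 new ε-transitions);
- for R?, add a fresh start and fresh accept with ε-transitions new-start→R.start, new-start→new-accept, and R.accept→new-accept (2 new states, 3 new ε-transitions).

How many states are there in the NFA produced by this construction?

Recursing over subexpressions:
Each of the 4 symbol leaves contributes a 2-state fragment.
  r? : 4 states
  p? : 4 states
  r?p?r : 8 states
  (r?p?r)* : 10 states
  (r?p?r)*r : 11 states
  ((r?p?r)*r)* : 13 states

13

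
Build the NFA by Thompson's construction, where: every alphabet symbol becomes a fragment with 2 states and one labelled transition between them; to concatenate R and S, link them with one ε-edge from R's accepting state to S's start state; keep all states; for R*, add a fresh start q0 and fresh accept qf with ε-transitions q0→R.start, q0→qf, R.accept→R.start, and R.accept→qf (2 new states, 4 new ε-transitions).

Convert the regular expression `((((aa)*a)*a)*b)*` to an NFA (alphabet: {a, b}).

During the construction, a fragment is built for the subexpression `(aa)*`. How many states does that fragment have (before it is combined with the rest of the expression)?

6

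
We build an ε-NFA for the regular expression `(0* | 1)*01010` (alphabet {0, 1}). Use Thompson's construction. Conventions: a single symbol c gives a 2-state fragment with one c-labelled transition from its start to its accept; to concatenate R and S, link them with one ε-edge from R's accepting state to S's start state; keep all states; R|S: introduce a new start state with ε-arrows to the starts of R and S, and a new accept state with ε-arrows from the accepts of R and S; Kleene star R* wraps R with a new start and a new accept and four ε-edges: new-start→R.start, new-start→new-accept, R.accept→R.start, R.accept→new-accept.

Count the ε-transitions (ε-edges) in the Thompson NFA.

17

Bottom-up over the parse tree:
Each of the 7 symbol leaves contributes 0 ε-transitions.
  0* : 4 ε-transitions
  0* | 1 : 8 ε-transitions
  (0* | 1)* : 12 ε-transitions
  (0* | 1)*01010 : 17 ε-transitions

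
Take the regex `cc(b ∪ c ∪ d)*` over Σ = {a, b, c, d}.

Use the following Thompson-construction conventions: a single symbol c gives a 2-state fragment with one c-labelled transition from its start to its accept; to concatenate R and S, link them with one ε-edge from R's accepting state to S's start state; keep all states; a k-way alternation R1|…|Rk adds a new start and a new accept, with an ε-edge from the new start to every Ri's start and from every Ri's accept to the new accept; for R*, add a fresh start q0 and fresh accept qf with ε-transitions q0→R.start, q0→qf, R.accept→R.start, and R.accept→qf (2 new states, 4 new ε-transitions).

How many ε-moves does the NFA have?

12

Building bottom-up:
Each of the 5 symbol leaves contributes 0 ε-transitions.
  b ∪ c ∪ d → 6 ε-transitions
  (b ∪ c ∪ d)* → 10 ε-transitions
  cc(b ∪ c ∪ d)* → 12 ε-transitions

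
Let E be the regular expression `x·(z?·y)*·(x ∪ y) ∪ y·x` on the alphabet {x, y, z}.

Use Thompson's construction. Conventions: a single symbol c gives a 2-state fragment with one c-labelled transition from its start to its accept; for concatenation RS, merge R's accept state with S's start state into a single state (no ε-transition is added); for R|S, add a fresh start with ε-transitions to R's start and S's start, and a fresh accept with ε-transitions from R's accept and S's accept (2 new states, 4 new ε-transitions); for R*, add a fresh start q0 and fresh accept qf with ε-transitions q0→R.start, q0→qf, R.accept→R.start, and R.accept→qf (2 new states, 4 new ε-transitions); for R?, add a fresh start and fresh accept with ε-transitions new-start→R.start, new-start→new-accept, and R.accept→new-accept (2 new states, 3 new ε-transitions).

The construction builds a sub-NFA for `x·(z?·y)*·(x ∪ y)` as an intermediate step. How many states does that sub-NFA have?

Fragment for `x·(z?·y)*·(x ∪ y)`:
Each of the 5 symbol leaves contributes a 2-state fragment.
  z? : 4 states
  z?·y : 5 states
  (z?·y)* : 7 states
  x ∪ y : 6 states
  x·(z?·y)*·(x ∪ y) : 13 states

13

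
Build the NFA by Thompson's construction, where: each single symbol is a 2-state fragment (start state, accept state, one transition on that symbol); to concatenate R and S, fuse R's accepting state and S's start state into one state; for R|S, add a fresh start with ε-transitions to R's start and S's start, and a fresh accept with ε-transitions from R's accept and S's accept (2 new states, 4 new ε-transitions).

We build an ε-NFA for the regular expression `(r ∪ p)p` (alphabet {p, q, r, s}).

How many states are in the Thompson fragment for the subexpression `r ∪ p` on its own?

6

Fragment for `r ∪ p`:
Each of the 2 symbol leaves contributes a 2-state fragment.
  r ∪ p — 6 states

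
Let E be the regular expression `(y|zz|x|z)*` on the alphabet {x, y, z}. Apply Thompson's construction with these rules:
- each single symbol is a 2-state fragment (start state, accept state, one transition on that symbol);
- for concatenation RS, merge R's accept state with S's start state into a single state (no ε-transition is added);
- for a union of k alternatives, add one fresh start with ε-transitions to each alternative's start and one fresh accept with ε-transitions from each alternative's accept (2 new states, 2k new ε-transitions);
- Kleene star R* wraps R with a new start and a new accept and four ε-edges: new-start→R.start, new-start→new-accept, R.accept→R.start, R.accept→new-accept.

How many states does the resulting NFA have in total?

Recursing over subexpressions:
Each of the 5 symbol leaves contributes a 2-state fragment.
  zz = 3 states
  y|zz|x|z = 11 states
  (y|zz|x|z)* = 13 states

13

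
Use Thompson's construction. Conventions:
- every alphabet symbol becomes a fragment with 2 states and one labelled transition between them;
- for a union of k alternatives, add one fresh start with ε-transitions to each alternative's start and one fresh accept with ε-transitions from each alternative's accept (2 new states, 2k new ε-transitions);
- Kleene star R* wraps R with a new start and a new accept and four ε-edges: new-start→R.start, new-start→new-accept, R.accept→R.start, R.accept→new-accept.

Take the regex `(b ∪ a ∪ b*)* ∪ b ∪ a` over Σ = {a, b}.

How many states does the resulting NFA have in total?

18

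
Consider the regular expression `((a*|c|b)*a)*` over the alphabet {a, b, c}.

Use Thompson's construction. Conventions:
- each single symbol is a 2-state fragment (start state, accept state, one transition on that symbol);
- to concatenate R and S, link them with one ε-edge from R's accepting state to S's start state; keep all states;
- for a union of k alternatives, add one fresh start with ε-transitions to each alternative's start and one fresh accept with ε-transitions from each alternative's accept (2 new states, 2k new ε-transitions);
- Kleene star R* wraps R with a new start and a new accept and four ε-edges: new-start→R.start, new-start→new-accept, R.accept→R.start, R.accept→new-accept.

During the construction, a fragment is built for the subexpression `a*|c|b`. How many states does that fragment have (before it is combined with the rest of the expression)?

10

Fragment for `a*|c|b`:
Each of the 3 symbol leaves contributes a 2-state fragment.
  a* — 4 states
  a*|c|b — 10 states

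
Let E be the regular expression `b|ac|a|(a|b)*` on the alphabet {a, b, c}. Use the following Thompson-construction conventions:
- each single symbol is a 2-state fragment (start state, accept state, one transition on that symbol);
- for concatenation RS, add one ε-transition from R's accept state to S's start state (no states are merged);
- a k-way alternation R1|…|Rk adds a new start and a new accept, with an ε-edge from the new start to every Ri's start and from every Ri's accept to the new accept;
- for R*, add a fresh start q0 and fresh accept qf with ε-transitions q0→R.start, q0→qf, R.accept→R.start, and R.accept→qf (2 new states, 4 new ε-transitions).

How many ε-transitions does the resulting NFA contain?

17

Bottom-up over the parse tree:
Each of the 6 symbol leaves contributes 0 ε-transitions.
  ac = 1 ε-transition
  a|b = 4 ε-transitions
  (a|b)* = 8 ε-transitions
  b|ac|a|(a|b)* = 17 ε-transitions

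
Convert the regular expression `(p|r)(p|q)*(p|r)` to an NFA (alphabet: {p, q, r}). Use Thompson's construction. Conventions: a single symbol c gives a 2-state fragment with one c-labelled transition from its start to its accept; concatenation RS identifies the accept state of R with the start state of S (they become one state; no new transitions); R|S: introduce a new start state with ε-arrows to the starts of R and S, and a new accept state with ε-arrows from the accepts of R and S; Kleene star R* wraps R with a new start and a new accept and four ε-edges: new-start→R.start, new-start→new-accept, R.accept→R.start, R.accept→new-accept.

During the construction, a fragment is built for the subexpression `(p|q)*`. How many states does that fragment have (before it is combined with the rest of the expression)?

8

Fragment for `(p|q)*`:
Each of the 2 symbol leaves contributes a 2-state fragment.
  p|q = 6 states
  (p|q)* = 8 states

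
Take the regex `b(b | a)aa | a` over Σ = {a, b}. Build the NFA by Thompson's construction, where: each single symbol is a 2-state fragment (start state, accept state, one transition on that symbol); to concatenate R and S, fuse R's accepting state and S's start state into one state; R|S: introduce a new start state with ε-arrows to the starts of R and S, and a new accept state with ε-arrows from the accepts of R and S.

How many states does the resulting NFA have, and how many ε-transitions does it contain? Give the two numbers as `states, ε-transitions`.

13, 8

Building bottom-up:
Each of the 6 symbol leaves contributes 2 states and 0 ε-transitions.
  b | a : 6 states, 4 ε-transitions
  b(b | a)aa : 9 states, 4 ε-transitions
  b(b | a)aa | a : 13 states, 8 ε-transitions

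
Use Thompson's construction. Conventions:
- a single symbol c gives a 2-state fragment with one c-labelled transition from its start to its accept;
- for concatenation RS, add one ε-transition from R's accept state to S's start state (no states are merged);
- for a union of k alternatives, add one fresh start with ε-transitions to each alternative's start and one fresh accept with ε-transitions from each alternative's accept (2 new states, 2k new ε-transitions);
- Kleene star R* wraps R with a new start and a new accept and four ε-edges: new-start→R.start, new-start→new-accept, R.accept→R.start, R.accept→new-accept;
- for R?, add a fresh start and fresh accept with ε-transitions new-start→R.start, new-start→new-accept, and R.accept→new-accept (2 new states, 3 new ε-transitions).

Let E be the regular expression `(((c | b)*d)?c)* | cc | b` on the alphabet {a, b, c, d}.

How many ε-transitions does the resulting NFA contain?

24

Recursing over subexpressions:
Each of the 7 symbol leaves contributes 0 ε-transitions.
  c | b = 4 ε-transitions
  (c | b)* = 8 ε-transitions
  (c | b)*d = 9 ε-transitions
  ((c | b)*d)? = 12 ε-transitions
  ((c | b)*d)?c = 13 ε-transitions
  (((c | b)*d)?c)* = 17 ε-transitions
  cc = 1 ε-transition
  (((c | b)*d)?c)* | cc | b = 24 ε-transitions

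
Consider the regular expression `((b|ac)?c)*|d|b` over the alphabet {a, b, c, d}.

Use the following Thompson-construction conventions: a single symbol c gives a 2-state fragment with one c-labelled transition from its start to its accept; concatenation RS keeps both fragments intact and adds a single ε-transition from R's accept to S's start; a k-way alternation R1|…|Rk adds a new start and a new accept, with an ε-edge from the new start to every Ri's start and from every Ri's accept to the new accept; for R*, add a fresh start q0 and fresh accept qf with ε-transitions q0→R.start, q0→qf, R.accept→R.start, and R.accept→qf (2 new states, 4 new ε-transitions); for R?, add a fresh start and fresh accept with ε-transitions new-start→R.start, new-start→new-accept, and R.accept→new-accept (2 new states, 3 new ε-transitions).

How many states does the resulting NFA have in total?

20

Building bottom-up:
Each of the 6 symbol leaves contributes a 2-state fragment.
  ac : 4 states
  b|ac : 8 states
  (b|ac)? : 10 states
  (b|ac)?c : 12 states
  ((b|ac)?c)* : 14 states
  ((b|ac)?c)*|d|b : 20 states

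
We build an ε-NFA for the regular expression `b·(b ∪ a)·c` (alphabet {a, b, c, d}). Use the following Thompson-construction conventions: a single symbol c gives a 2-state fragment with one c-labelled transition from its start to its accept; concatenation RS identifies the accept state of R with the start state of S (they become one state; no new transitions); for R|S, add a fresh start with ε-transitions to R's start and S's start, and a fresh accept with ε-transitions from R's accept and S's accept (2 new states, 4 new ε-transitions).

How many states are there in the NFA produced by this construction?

Bottom-up over the parse tree:
Each of the 4 symbol leaves contributes a 2-state fragment.
  b ∪ a → 6 states
  b·(b ∪ a)·c → 8 states

8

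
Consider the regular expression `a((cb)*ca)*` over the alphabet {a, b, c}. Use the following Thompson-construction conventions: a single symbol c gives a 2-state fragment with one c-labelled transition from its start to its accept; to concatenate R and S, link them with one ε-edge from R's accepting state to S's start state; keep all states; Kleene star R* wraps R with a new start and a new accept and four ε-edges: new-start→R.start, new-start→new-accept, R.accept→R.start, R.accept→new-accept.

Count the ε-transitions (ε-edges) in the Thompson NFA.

12

By structural recursion:
Each of the 5 symbol leaves contributes 0 ε-transitions.
  cb — 1 ε-transition
  (cb)* — 5 ε-transitions
  (cb)*ca — 7 ε-transitions
  ((cb)*ca)* — 11 ε-transitions
  a((cb)*ca)* — 12 ε-transitions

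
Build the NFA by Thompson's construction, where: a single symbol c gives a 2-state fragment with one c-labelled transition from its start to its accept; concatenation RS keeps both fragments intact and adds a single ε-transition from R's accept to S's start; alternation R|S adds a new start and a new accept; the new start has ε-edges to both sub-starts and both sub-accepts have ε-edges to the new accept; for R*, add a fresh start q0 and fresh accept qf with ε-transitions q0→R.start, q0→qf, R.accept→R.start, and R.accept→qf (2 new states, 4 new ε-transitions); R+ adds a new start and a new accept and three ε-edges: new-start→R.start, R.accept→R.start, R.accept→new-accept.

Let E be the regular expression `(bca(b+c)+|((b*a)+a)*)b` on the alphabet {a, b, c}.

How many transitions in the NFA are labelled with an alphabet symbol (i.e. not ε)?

By structural recursion:
Each of the 9 symbol leaves contributes exactly 1 symbol transition.
  b+ → 1 symbol transition
  b+c → 2 symbol transitions
  (b+c)+ → 2 symbol transitions
  bca(b+c)+ → 5 symbol transitions
  b* → 1 symbol transition
  b*a → 2 symbol transitions
  (b*a)+ → 2 symbol transitions
  (b*a)+a → 3 symbol transitions
  ((b*a)+a)* → 3 symbol transitions
  bca(b+c)+|((b*a)+a)* → 8 symbol transitions
  (bca(b+c)+|((b*a)+a)*)b → 9 symbol transitions

9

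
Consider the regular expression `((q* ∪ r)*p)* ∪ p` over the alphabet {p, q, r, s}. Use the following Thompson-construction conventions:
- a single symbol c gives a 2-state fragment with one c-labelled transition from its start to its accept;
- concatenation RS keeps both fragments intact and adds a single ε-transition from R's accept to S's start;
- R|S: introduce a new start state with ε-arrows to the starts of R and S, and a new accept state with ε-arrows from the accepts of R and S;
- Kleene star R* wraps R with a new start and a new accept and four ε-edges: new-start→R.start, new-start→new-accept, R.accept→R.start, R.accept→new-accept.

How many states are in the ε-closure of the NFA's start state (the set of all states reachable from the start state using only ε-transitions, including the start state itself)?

Compute the ε-closure size of each fragment's start state recursively; a symbol fragment's start has no outgoing ε-edge, so its closure is just itself (size 1).
  q* → C = 1 (new start) + 1 (body) + 1 (new accept) = 3
  q* ∪ r → C = 1 (new start) + (3 + 1) + 1 (new accept, since some branch ε-reaches its own accept) = 6
  (q* ∪ r)* → C = 1 (new start) + 6 (body) + 1 (new accept) = 8
  (q* ∪ r)*p → C = 8 + 1 = 9 (closure spills across the concat boundary because the left factor accepts ε)
  ((q* ∪ r)*p)* → C = 1 (new start) + 9 (body) + 1 (new accept) = 11
  ((q* ∪ r)*p)* ∪ p → C = 1 (new start) + (11 + 1) + 1 (new accept, since some branch ε-reaches its own accept) = 14

14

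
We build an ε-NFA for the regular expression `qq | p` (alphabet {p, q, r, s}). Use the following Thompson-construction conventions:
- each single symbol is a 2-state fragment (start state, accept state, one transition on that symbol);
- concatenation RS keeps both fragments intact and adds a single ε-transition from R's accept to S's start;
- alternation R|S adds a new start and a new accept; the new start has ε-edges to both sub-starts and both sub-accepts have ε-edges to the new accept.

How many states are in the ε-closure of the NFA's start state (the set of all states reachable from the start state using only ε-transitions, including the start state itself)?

Let C(F) = |ε-closure(F.start)| within fragment F, and note whether F accepts ε. Symbol fragments have C = 1 and do not accept ε. Then:
  qq : same as the first factor's closure: |ε-closure| = 1
  qq | p : |ε-closure| = 1 + 1 + 1 = 3 (the new accept is not ε-reachable since no branch accepts ε)

3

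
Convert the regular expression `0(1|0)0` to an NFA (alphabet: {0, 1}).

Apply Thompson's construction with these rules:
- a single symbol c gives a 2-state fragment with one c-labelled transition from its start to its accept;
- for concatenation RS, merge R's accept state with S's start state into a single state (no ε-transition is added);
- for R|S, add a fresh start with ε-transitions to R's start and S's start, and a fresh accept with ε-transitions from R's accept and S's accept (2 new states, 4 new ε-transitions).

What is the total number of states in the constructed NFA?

8

Per subexpression:
Each of the 4 symbol leaves contributes a 2-state fragment.
  1|0 = 6 states
  0(1|0)0 = 8 states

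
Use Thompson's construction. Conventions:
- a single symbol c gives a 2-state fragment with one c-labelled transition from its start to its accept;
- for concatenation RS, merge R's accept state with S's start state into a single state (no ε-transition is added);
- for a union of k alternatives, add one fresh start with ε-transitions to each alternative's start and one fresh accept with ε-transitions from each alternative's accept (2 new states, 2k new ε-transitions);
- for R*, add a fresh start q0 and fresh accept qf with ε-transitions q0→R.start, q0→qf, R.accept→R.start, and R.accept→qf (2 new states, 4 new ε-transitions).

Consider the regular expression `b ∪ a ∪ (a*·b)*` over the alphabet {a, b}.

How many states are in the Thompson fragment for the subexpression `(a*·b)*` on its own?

Fragment for `(a*·b)*`:
Each of the 2 symbol leaves contributes a 2-state fragment.
  a* = 4 states
  a*·b = 5 states
  (a*·b)* = 7 states

7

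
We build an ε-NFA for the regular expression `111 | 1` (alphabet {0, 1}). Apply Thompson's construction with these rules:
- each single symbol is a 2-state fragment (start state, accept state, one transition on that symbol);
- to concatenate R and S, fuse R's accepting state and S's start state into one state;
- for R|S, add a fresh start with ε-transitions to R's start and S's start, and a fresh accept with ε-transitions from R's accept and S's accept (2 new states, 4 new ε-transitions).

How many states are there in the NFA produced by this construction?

By structural recursion:
Each of the 4 symbol leaves contributes a 2-state fragment.
  111 = 4 states
  111 | 1 = 8 states

8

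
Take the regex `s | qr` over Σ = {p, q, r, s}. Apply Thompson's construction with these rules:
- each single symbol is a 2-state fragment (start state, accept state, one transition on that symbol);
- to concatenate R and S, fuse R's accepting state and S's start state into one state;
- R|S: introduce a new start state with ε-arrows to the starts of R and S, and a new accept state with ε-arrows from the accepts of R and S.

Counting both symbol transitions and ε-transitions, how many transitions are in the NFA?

7

Building bottom-up:
Each of the 3 symbol leaves contributes 1 transition (1 symbol, 0 ε).
  qr = 2 transitions (2 symbol, 0 ε)
  s | qr = 7 transitions (3 symbol, 4 ε)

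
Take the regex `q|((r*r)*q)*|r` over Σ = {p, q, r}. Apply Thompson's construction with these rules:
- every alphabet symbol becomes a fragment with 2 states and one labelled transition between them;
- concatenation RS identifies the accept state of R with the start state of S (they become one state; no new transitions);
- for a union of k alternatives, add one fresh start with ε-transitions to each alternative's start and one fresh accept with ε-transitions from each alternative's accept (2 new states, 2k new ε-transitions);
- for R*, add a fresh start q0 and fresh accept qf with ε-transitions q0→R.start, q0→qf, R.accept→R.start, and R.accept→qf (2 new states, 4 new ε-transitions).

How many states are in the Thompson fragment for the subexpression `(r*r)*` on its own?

7

Fragment for `(r*r)*`:
Each of the 2 symbol leaves contributes a 2-state fragment.
  r* — 4 states
  r*r — 5 states
  (r*r)* — 7 states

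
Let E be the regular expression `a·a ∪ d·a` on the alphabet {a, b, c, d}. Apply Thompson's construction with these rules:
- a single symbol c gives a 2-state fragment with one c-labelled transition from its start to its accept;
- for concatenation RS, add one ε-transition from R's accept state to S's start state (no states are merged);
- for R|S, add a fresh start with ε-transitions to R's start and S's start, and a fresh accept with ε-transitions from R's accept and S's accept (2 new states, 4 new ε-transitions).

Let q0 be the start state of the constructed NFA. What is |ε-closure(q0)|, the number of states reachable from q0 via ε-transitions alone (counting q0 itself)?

3

Let C(F) = |ε-closure(F.start)| within fragment F, and note whether F accepts ε. Symbol fragments have C = 1 and do not accept ε. Then:
  a·a : C equals the left operand's closure size = 1 (its accept is not ε-reachable, so the closure stops there)
  d·a : C equals the left operand's closure size = 1 (its accept is not ε-reachable, so the closure stops there)
  a·a ∪ d·a : C = 1 + 1 + 1 = 3 (the new accept is not ε-reachable since no branch accepts ε)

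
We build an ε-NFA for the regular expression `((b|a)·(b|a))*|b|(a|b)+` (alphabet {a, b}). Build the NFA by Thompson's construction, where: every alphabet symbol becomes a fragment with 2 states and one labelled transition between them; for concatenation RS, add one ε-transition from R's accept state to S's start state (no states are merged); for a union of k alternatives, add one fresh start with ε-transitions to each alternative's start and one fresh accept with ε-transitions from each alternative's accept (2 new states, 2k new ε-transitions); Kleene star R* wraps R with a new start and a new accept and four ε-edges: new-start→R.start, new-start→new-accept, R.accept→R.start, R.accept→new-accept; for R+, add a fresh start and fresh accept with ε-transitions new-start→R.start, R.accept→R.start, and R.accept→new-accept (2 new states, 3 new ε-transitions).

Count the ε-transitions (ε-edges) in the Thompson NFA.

26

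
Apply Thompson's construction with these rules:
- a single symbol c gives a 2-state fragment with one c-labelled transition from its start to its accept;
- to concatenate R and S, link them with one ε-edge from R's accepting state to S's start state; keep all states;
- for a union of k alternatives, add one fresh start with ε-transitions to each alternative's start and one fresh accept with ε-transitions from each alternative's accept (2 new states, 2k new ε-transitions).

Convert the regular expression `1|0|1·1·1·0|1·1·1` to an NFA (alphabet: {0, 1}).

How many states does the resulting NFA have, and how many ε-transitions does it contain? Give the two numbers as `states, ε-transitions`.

20, 13

Recursing over subexpressions:
Each of the 9 symbol leaves contributes 2 states and 0 ε-transitions.
  1·1·1·0 : 8 states, 3 ε-transitions
  1·1·1 : 6 states, 2 ε-transitions
  1|0|1·1·1·0|1·1·1 : 20 states, 13 ε-transitions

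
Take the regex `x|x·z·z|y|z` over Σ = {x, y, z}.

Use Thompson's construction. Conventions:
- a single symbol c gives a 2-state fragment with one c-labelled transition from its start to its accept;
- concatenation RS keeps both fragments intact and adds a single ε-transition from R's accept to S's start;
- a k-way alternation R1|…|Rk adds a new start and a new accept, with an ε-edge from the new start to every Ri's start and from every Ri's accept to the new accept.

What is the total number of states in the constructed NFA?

14

Recursing over subexpressions:
Each of the 6 symbol leaves contributes a 2-state fragment.
  x·z·z → 6 states
  x|x·z·z|y|z → 14 states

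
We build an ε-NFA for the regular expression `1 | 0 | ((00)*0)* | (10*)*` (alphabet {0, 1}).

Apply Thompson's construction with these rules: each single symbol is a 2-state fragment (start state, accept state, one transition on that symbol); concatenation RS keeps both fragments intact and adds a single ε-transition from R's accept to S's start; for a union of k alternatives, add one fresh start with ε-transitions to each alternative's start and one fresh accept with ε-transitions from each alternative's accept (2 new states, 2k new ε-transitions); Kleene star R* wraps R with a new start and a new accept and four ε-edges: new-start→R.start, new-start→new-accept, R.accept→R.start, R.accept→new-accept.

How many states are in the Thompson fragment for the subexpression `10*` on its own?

Fragment for `10*`:
Each of the 2 symbol leaves contributes a 2-state fragment.
  0* — 4 states
  10* — 6 states

6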